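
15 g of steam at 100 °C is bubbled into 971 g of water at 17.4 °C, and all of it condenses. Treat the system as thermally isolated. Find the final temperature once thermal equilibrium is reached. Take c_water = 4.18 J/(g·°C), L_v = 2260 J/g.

Setting the total heat transfer to zero:
latent heat released on condensation: 15×2260 = 33900
  condensate cools 100→T: 15×4.18×(T − 100) = 62.7(T − 100)
  water warms: 971×4.18×(T − 17.4) = 4058.8(T − 17.4)
4121.5 T = 33900 + 6270 + 70623 = 110793
T ≈ 26.88 °C — below 100 °C, confirming all the steam condensed.

T_f ≈ 26.9 °C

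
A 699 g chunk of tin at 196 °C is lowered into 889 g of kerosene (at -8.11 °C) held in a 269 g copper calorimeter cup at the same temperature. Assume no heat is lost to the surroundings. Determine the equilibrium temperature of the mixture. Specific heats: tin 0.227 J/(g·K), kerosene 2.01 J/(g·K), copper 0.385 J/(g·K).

T_f ≈ 7.7 °C

Taking heat into each body as positive, Σ m c ΔT = 0:
699·0.227·(T − 196) + 889·2.01·(T − (-8.11)) + 269·0.385·(T − (-8.11)) = 0
158.67(T − 196) + 1786.9(T − (-8.11)) + 103.56(T − (-8.11)) = 0
(158.67 + 1786.9 + 103.56) T = 158.67·196 + 1786.9·(-8.11) + 103.56·(-8.11)
T = 15768/2049.1 ≈ 7.70 °C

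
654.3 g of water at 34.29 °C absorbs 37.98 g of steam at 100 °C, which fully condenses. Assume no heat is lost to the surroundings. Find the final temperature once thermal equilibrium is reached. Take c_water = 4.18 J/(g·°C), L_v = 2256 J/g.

T_f ≈ 67.5 °C

Net heat exchanged in the isolated system is zero:
latent heat released on condensation: 37.98·2256 = 85683; condensed water 100 °C→T: 158.76(T − 100); original water: 2735(T − 34.29)
2893.7 T = 85683 + 15876 + 93782 = 195341
T ≈ 67.50 °C, under the boiling point, so the assumption holds.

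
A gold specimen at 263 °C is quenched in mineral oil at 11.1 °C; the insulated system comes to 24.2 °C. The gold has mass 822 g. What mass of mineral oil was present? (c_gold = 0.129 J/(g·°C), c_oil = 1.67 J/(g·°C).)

Taking heat into each body as positive, Σ m c ΔT = 0:
822×0.129×(24.2 − 263) + m×1.67×(24.2 − 11.1) = 0
21.88 m = 25322
m = 25322/21.88 ≈ 1157 g

m ≈ 1160 g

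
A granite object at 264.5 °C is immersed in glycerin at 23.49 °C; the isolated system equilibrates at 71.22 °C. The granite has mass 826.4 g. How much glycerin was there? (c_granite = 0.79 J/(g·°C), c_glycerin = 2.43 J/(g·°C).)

Heat lost by the granite = heat gained by the glycerin:
826.4×0.79×(264.5 − 71.22) = m×2.43×(71.22 − 23.49)
115.98 m = 126184  ⇒  m ≈ 1088 g

m ≈ 1090 g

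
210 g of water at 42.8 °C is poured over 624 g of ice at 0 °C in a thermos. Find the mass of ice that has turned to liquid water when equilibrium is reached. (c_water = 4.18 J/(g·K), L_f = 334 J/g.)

Cooling the water to 0 °C releases 210·4.18·42.8 = 37570 J.
Melting all 624 g of ice would need 624·334 = 208416 J.
That's not enough to melt it all — equilibrium is at 0 °C with ice remaining.
Mass melted = 37570/334 ≈ 112.5 g.

m_melted ≈ 112 g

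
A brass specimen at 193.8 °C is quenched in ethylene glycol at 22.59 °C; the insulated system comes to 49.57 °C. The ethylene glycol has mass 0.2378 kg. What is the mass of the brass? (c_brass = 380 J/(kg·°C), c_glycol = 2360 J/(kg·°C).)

m ≈ 0.276 kg

|Q_brass| = |Q_glycol|:
m·380·(193.8 − 49.57) = 0.2378·2360·(49.57 − 22.59)
54807 m = 15141  ⇒  m ≈ 0.2763 kg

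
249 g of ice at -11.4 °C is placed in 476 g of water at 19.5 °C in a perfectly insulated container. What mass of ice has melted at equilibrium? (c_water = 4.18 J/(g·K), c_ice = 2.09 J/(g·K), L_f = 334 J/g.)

m_melted ≈ 98.4 g

Heat available from the water dropping to 0 °C: 476×4.18×19.5 = 38799 J.
Warming the ice to 0 °C takes 249×2.09×11.4 = 5932.7 J, leaving 32866 J for melting.
To melt every bit of ice: 249×334 = 83166 J.
That's not enough to melt it all — equilibrium is at 0 °C with ice remaining.
m_melt = 32866 / L_f = 98.4 g.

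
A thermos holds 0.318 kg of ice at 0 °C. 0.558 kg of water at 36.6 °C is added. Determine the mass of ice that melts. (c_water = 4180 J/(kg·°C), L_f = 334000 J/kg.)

Water can give up m c ΔT = 0.558·4180·36.6 = 85367 J before reaching 0 °C.
Melting all 0.318 kg of ice would need 0.318·334000 = 106212 J.
That's not enough to melt it all — equilibrium is at 0 °C with ice remaining.
m_melt = 85367 / L_f = 0.2556 kg.

m_melted ≈ 0.256 kg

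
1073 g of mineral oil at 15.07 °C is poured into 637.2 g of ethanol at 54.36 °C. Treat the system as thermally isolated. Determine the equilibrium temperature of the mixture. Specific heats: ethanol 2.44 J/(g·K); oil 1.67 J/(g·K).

Conservation of energy gives ΣQ = 0:
637.2·2.44·(T − 54.36) + 1073·1.67·(T − 15.07) = 0
(1554.8 + 1791.9) T = 1554.8·54.36 + 1791.9·15.07
T = 111521 / 3346.7 = 33.3 °C

T_f ≈ 33.3 °C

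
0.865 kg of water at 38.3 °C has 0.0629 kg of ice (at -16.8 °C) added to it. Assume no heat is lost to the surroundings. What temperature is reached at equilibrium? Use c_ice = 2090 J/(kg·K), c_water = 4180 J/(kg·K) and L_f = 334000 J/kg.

T_f ≈ 29.7 °C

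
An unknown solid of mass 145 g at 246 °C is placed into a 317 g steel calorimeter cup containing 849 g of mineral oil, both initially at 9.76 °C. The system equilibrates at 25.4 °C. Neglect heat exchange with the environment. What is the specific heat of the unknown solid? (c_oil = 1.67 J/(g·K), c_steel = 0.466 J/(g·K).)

c ≈ 0.765 J/(g·K)

Energy conservation, ΣQ = 0:
145·c·(25.4 − 246) + 849·1.67·(25.4 − 9.76) + 317·0.466·(25.4 − 9.76) = 0
-31987 c = -24485
c = -24485/-31987 ≈ 0.7655 J/(g·K)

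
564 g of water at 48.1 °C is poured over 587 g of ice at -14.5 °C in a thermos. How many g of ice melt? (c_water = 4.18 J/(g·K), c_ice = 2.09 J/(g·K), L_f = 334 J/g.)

m_melted ≈ 286 g

Cooling the water to 0 °C releases 564·4.18·48.1 = 113397 J.
Warming the ice to 0 °C takes 587·2.09·14.5 = 17789 J, leaving 95608 J for melting.
Fully melting the ice requires m_ice L_f = 587·334 = 196058 J.
Since 95608 < 196058 J, not all the ice melts; equilibrium is at 0 °C.
Mass melted = 95608/334 ≈ 286.3 g.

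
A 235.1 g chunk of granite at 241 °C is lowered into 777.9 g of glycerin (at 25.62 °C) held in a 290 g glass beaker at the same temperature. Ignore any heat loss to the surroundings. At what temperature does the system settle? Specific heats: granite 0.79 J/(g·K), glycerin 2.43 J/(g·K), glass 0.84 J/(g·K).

T_f ≈ 42.9 °C

Energy conservation, ΣQ = 0:
235.1·0.79·(T − 241) + 777.9·2.43·(T − 25.62) + 290·0.84·(T − 25.62) = 0
(185.73 + 1890.3 + 243.6) T = 185.73·241 + 1890.3·25.62 + 243.6·25.62
T = 99431/2319.6 ≈ 42.87 °C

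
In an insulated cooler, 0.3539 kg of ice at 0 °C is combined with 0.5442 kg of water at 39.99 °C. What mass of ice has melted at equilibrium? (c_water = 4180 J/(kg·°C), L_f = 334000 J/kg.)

Water can give up m c ΔT = 0.5442·4180·39.99 = 90967 J before reaching 0 °C.
Fully melting the ice requires m_ice L_f = 0.3539·334000 = 118203 J.
Since 90967 < 118203 J, not all the ice melts; equilibrium is at 0 °C.
m_melted·334000 = 90967  ⇒  m_melted ≈ 0.2724 kg.

m_melted ≈ 0.272 kg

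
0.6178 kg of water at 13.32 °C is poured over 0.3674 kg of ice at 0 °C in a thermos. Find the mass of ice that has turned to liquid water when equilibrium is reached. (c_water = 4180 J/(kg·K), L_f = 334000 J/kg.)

m_melted ≈ 0.103 kg

Heat available from the water dropping to 0 °C: 0.6178×4180×13.32 = 34398 J.
Melting all 0.3674 kg of ice would need 0.3674×334000 = 122712 J.
That's not enough to melt it all — equilibrium is at 0 °C with ice remaining.
m_melted×334000 = 34398  ⇒  m_melted ≈ 0.103 kg.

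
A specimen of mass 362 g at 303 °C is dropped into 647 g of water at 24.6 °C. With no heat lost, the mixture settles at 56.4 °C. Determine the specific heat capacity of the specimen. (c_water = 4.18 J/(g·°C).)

c ≈ 0.963 J/(g·°C)

m_s c (T_s − T_f) = m_water c_water (T_f − T_0):
362·c·(303 − 56.4) = 647·4.18·(56.4 − 24.6)
89269 c = 86002  ⇒  c ≈ 0.9634 J/(g·°C)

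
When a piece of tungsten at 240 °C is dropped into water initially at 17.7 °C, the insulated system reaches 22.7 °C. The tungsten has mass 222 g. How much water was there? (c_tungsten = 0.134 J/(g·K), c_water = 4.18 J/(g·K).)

m ≈ 309 g

Taking heat into each body as positive, Σ m c ΔT = 0:
222·0.134·(22.7 − 240) + m·4.18·(22.7 − 17.7) = 0
20.9 m = 6464.2
m = 6464.2/20.9 ≈ 309.3 g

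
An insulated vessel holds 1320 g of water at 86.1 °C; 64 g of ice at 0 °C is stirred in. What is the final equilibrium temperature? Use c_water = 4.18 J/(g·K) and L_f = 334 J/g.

T_f ≈ 78.4 °C

Heat gained plus heat lost sum to zero:
melt ice: 64·334 = 21376; meltwater 0→T: 64·4.18·T = 267.52 T; water cools: 1320·4.18·(T − 86.1) = 5517.6(T − 86.1)
5785.1 T = 475065 − 21376 = 453689
T ≈ 78.42 °C. Since T > 0 °C, the all-ice-melts assumption holds.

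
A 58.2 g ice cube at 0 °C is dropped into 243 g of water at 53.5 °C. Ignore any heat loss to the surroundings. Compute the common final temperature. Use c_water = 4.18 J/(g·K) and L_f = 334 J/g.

T_f ≈ 27.7 °C

Energy conservation, ΣQ = 0:
fusion: m_ice L_f = 58.2·334 = 19439; meltwater 0→T: 58.2·4.18·T = 243.28 T; water: 1015.7(T − 53.5)
1259 T = 54342 − 19439 = 34903
T ≈ 27.72 °C — above 0 °C, consistent with complete melting.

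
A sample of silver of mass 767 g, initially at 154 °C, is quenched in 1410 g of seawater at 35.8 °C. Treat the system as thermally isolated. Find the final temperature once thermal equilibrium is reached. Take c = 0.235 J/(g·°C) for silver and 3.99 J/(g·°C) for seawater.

T_f ≈ 39.5 °C

Conservation of energy gives ΣQ = 0:
767×0.235×(T − 154) + 1410×3.99×(T − 35.8) = 0
180.24(T − 154) + 5625.9(T − 35.8) = 0
(180.24 + 5625.9) T = 180.24×154 + 5625.9×35.8
T = 229165 / 5806.1 = 39.5 °C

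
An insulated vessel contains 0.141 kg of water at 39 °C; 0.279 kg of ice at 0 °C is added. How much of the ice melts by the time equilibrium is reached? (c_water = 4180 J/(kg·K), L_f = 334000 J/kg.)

Cooling the water to 0 °C releases 0.141·4180·39 = 22986 J.
To melt every bit of ice: 0.279·334000 = 93186 J.
That's not enough to melt it all — equilibrium is at 0 °C with ice remaining.
m_melted·334000 = 22986  ⇒  m_melted ≈ 0.06882 kg.

m_melted ≈ 0.0688 kg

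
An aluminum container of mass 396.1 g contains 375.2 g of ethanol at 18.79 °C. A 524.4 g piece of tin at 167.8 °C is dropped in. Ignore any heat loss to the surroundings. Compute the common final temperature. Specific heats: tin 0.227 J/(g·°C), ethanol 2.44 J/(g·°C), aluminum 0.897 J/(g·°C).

T_f ≈ 31.6 °C

Energy conservation, ΣQ = 0:
524.4*0.227*(T − 167.8) + 375.2*2.44*(T − 18.79) + 396.1*0.897*(T − 18.79) = 0
1389.8 T = 43853
T = 43853 / 1389.8 = 31.6 °C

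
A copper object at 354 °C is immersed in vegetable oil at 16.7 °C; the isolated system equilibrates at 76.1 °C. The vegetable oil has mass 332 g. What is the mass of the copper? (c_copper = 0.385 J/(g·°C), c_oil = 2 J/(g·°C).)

m ≈ 369 g

Heat lost by the copper = heat gained by the oil:
m·0.385·(354 − 76.1) = 332·2·(76.1 − 16.7)
106.99 m = 39442  ⇒  m ≈ 368.6 g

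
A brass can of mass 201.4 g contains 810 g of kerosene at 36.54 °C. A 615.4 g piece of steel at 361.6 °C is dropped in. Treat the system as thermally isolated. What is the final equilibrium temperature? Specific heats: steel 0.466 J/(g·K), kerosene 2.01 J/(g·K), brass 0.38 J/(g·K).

Setting the total heat transfer to zero:
615.4·0.466·(T − 361.6) + 810·2.01·(T − 36.54) + 201.4·0.38·(T − 36.54) = 0
1991.4 T = 165986
T ≈ 83.35 °C

T_f ≈ 83.4 °C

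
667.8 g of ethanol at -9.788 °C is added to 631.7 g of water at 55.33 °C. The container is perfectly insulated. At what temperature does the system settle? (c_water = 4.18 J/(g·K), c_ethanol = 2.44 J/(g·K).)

|Q_water| = |Q_ethanol|:
631.7*4.18*(55.33 − T) = 667.8*2.44*(T − (-9.788))
2640.5(55.33 − T) = 1629.4(T − (-9.788))
4269.9 T = 130150  ⇒  T ≈ 30.48 °C

T_f ≈ 30.5 °C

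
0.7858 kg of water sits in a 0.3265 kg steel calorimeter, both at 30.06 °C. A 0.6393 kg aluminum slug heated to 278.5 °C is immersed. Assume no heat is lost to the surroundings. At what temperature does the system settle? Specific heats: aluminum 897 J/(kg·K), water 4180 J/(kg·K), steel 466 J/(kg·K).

Energy conservation, ΣQ = 0:
0.6393×897×(T − 278.5) + 0.7858×4180×(T − 30.06) + 0.3265×466×(T − 30.06) = 0
(573.45 + 3284.6 + 152.15) T = 573.45×278.5 + 3284.6×30.06 + 152.15×30.06
T = 263016 / 4010.2 = 65.6 °C

T_f ≈ 65.6 °C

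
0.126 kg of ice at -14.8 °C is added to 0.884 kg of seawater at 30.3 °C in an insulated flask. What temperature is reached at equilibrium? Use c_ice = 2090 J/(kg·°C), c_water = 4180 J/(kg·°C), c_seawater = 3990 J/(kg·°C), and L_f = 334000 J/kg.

T_f ≈ 15.0 °C

Sum of m c ΔT and latent-heat terms is zero:
ice -14.8→0 °C: 0.126×2090×14.8 = 3897.4; fusion: m_ice L_f = 0.126×334000 = 42084; warm the meltwater: 526.68 T; seawater: 3527.2(T − 30.3)
4053.8 T = 106873 − 45981 = 60892
T ≈ 15.02 °C (positive, so assuming full melt was valid).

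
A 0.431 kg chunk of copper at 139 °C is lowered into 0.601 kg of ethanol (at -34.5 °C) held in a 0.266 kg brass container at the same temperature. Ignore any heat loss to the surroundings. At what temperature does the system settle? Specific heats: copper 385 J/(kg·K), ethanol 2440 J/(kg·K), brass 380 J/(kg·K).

T_f ≈ -17.9 °C

Setting the total heat transfer to zero:
0.431·385·(T − 139) + 0.601·2440·(T − (-34.5)) + 0.266·380·(T − (-34.5)) = 0
165.94(T − 139) + 1466.4(T − (-34.5)) + 101.08(T − (-34.5)) = 0
(165.94 + 1466.4 + 101.08) T = 165.94·139 + 1466.4·(-34.5) + 101.08·(-34.5)
T ≈ -17.89 °C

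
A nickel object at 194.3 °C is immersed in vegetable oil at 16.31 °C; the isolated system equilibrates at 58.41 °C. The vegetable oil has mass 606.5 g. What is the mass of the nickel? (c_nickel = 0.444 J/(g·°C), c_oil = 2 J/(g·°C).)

m ≈ 846 g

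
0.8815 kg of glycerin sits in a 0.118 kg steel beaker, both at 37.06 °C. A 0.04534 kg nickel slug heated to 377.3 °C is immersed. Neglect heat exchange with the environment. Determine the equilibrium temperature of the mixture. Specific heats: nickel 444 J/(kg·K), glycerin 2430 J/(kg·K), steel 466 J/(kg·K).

T_f ≈ 40.1 °C

Let T be the final temperature. ΣQ_i = 0:
0.04534·444·(T − 377.3) + 0.8815·2430·(T − 37.06) + 0.118·466·(T − 37.06) = 0
(20.13 + 2142 + 54.99) T = 20.13·377.3 + 2142·37.06 + 54.99·37.06
T = 89017 / 2217.2 = 40.1 °C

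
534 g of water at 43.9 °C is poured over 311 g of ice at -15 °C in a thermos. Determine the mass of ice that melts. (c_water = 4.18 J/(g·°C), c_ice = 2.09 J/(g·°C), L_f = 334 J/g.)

Water can give up m c ΔT = 534·4.18·43.9 = 97990 J before reaching 0 °C.
Of that, 311·2.09·15 = 9749.9 J goes to bring the ice to 0 °C, leaving 88240 J.
To melt every bit of ice: 311·334 = 103874 J.
That's not enough to melt it all — equilibrium is at 0 °C with ice remaining.
m_melt = 88240 / L_f = 264.2 g.

m_melted ≈ 264 g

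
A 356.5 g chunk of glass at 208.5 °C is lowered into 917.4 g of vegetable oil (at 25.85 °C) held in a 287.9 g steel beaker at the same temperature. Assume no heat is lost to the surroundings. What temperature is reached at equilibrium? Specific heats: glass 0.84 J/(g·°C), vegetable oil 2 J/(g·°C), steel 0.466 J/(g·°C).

Energy conservation, ΣQ = 0:
356.5×0.84×(T − 208.5) + 917.4×2×(T − 25.85) + 287.9×0.466×(T − 25.85) = 0
299.46(T − 208.5) + 1834.8(T − 25.85) + 134.16(T − 25.85) = 0
2268.4 T = 113335
T ≈ 49.96 °C

T_f ≈ 50.0 °C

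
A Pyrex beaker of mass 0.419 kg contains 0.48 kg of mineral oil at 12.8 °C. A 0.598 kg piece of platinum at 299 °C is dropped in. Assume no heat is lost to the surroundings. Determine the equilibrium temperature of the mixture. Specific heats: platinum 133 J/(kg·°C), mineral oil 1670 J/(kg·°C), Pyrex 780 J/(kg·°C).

T_f ≈ 31.6 °C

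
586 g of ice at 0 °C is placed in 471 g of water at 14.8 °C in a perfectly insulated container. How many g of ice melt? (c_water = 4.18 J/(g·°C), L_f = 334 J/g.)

m_melted ≈ 87.2 g

Cooling the water to 0 °C releases 471×4.18×14.8 = 29138 J.
Fully melting the ice requires m_ice L_f = 586×334 = 195724 J.
Since 29138 < 195724 J, not all the ice melts; equilibrium is at 0 °C.
Mass melted = 29138/334 ≈ 87.24 g.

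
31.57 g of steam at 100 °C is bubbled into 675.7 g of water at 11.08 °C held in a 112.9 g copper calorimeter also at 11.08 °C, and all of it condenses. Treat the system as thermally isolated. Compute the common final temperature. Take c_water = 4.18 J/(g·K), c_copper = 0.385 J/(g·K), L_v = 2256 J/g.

T_f ≈ 38.7 °C

Taking heat into each body as positive, Σ m c ΔT = 0:
steam→water at 100 °C releases m L_v = 31.57×2256 = 71222
  condensate cools 100→T: 31.57×4.18×(T − 100) = 131.96(T − 100)
  original water: 2824.4(T − 11.08)
  copper cup: 112.9×0.385×(T − 11.08) = 43.47(T − 11.08)
2999.9 T = 71222 + 13196 + 31776 = 116194
T ≈ 38.73 °C (< 100 °C, so full condensation is consistent).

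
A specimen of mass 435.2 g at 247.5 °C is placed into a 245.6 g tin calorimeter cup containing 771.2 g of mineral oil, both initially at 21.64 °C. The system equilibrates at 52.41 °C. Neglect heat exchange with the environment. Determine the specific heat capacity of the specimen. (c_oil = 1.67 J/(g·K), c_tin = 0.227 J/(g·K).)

c ≈ 0.487 J/(g·K)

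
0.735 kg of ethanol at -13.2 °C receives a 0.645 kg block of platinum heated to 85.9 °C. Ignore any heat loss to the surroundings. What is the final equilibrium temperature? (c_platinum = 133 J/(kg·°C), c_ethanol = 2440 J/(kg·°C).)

T_f ≈ -8.7 °C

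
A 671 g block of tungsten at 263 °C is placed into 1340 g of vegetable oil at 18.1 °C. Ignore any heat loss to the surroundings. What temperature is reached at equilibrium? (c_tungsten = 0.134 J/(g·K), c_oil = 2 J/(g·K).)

Net heat exchanged in the isolated system is zero:
671·0.134·(T − 263) + 1340·2·(T − 18.1) = 0
89.91(T − 263) + 2680(T − 18.1) = 0
2769.9 T = 72155
T = 72155/2769.9 ≈ 26.05 °C

T_f ≈ 26.0 °C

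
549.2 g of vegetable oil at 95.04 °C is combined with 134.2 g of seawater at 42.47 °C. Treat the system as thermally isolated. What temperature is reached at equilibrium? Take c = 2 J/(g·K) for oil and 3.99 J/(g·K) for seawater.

T_f ≈ 77.8 °C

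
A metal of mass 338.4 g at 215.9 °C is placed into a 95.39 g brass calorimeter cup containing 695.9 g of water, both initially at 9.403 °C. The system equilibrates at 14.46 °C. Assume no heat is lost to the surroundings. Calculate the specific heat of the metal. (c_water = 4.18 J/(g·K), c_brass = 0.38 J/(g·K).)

c ≈ 0.218 J/(g·K)

Setting the total heat transfer to zero:
338.4×c×(14.46 − 215.9) + 695.9×4.18×(14.46 − 9.403) + 95.39×0.38×(14.46 − 9.403) = 0
-68167 c = -14893
c = -14893/-68167 ≈ 0.2185 J/(g·K)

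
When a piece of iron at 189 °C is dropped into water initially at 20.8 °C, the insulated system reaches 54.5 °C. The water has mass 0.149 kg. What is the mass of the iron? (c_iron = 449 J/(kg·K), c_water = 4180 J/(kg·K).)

m ≈ 0.348 kg

|Q_iron| = |Q_water|:
m×449×(189 − 54.5) = 0.149×4180×(54.5 − 20.8)
60390 m = 20989  ⇒  m ≈ 0.3476 kg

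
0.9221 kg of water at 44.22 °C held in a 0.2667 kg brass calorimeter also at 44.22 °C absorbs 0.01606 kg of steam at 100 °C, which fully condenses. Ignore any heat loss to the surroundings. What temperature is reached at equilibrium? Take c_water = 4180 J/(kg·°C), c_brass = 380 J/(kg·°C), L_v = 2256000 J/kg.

Conservation of energy gives ΣQ = 0:
steam→water at 100 °C releases m L_v = 0.01606×2256000 = 36231
  condensed water 100 °C→T: 67.13(T − 100)
  original water: 3854.4(T − 44.22)
  brass cup: 0.2667×380×(T − 44.22) = 101.35(T − 44.22)
4022.9 T = 36231 + 6713.1 + 174922 = 217867
T ≈ 54.16 °C (< 100 °C, so full condensation is consistent).

T_f ≈ 54.2 °C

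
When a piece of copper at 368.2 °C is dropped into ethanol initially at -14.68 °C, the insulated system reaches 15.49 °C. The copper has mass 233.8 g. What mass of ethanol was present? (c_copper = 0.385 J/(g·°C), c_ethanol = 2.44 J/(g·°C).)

m ≈ 431 g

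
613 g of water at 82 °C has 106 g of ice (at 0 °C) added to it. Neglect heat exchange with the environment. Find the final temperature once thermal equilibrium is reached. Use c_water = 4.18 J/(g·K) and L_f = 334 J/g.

T_f ≈ 58.1 °C

Energy conservation, ΣQ = 0:
latent heat to melt: 106·334 = 35404
  meltwater 0→T: 106·4.18·T = 443.08 T
  water: 2562.3(T − 82)
3005.4 T = 210112 − 35404 = 174708
T ≈ 58.13 °C — above 0 °C, consistent with complete melting.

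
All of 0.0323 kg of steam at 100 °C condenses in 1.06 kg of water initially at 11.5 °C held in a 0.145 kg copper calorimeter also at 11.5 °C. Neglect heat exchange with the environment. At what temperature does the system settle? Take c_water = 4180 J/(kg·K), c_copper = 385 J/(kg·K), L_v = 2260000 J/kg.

Taking heat into each body as positive, Σ m c ΔT = 0:
condense steam: −0.0323·2260000 = −72998; condensed water 100 °C→T: 135.01(T − 100); water warms: 1.06·4180·(T − 11.5) = 4430.8(T − 11.5); cup: 55.82(T − 11.5)
4621.6 T = 72998 + 13501 + 51596 = 138096
T ≈ 29.88 °C (< 100 °C, so full condensation is consistent).

T_f ≈ 29.9 °C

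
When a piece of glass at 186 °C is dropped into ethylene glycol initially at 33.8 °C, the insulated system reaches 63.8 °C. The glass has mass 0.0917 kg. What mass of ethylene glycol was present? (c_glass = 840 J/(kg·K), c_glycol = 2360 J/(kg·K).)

m ≈ 0.133 kg

Heat lost by the glass = heat gained by the glycol:
0.0917×840×(186 − 63.8) = m×2360×(63.8 − 33.8)
70800 m = 9412.8  ⇒  m ≈ 0.1329 kg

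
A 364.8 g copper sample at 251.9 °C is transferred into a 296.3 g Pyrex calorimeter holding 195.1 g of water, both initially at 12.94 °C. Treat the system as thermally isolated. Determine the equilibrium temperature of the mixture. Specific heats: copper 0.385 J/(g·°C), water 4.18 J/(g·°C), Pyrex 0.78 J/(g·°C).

T_f ≈ 41.2 °C

Taking heat into each body as positive, Σ m c ΔT = 0:
364.8·0.385·(T − 251.9) + 195.1·4.18·(T − 12.94) + 296.3·0.78·(T − 12.94) = 0
(140.45 + 815.52 + 231.11) T = 140.45·251.9 + 815.52·12.94 + 231.11·12.94
T = 48922 / 1187.1 = 41.2 °C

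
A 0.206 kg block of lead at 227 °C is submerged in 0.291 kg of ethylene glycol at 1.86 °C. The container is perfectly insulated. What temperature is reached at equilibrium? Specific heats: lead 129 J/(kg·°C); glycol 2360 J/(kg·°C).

With ΣQ=0 the equilibrium temperature is the m·c-weighted mean:
T_f = (26.57*227 + 686.76*1.86) / (26.57 + 686.76)
    = 7309.7 / 713.33 ≈ 10.25 °C

T_f ≈ 10.2 °C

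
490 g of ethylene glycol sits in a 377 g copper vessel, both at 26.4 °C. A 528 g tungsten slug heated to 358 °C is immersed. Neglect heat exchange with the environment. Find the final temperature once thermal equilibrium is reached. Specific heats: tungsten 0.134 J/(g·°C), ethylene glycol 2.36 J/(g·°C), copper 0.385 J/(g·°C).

T_f ≈ 43.5 °C

Let T be the final temperature. ΣQ_i = 0:
528·0.134·(T − 358) + 490·2.36·(T − 26.4) + 377·0.385·(T − 26.4) = 0
(70.75 + 1156.4 + 145.15) T = 70.75·358 + 1156.4·26.4 + 145.15·26.4
T = 59690 / 1372.3 = 43.5 °C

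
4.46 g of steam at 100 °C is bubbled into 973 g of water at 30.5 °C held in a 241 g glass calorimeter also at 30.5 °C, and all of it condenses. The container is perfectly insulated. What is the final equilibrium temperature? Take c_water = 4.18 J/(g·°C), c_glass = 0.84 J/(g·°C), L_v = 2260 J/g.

Let T be the final temperature. ΣQ_i = 0:
latent heat released on condensation: 4.46×2260 = 10080; condensed water 100 °C→T: 18.64(T − 100); water warms: 973×4.18×(T − 30.5) = 4067.1(T − 30.5); cup: 202.44(T − 30.5)
4288.2 T = 10080 + 1864.3 + 130222 = 142166
T ≈ 33.15 °C — below 100 °C, confirming all the steam condensed.

T_f ≈ 33.2 °C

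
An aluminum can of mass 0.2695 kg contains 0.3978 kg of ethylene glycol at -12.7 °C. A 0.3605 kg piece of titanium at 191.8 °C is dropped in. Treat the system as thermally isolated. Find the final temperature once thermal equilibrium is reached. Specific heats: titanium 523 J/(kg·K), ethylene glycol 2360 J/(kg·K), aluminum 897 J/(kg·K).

Heat gained plus heat lost sum to zero:
0.3605*523*(T − 191.8) + 0.3978*2360*(T − (-12.7)) + 0.2695*897*(T − (-12.7)) = 0
188.54(T − 191.8) + 938.81(T − (-12.7)) + 241.74(T − (-12.7)) = 0
1369.1 T = 21169
T = 21169/1369.1 ≈ 15.46 °C

T_f ≈ 15.5 °C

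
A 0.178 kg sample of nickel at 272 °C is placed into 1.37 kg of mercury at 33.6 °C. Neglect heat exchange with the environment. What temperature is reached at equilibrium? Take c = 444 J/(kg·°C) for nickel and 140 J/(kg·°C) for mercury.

T_f ≈ 103.2 °C

Set heat shed by the hot body equal to heat absorbed by the cold body:
0.178·444·(272 − T) = 1.37·140·(T − 33.6)
79.03(272 − T) = 191.8(T − 33.6)
270.83 T = 27941  ⇒  T ≈ 103.17 °C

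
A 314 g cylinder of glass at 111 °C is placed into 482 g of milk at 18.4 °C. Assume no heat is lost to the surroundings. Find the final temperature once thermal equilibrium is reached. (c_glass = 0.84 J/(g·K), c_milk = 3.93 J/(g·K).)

Conservation of energy gives ΣQ = 0:
314·0.84·(T − 111) + 482·3.93·(T − 18.4) = 0
263.76(T − 111) + 1894.3(T − 18.4) = 0
(263.76 + 1894.3) T = 263.76·111 + 1894.3·18.4
T ≈ 29.72 °C

T_f ≈ 29.7 °C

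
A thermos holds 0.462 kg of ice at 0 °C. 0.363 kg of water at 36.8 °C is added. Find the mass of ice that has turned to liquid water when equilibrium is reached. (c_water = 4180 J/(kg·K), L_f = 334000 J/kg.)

m_melted ≈ 0.167 kg

Water can give up m c ΔT = 0.363·4180·36.8 = 55838 J before reaching 0 °C.
Fully melting the ice requires m_ice L_f = 0.462·334000 = 154308 J.
That's not enough to melt it all — equilibrium is at 0 °C with ice remaining.
m_melt = 55838 / L_f = 0.1672 kg.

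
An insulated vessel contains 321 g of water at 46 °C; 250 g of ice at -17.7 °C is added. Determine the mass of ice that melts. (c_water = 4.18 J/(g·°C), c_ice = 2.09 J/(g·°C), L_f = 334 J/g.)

m_melted ≈ 157 g

Heat available from the water dropping to 0 °C: 321·4.18·46 = 61722 J.
Warming the ice to 0 °C takes 250·2.09·17.7 = 9248.2 J, leaving 52474 J for melting.
To melt every bit of ice: 250·334 = 83500 J.
That's not enough to melt it all — equilibrium is at 0 °C with ice remaining.
Mass melted = 52474/334 ≈ 157.1 g.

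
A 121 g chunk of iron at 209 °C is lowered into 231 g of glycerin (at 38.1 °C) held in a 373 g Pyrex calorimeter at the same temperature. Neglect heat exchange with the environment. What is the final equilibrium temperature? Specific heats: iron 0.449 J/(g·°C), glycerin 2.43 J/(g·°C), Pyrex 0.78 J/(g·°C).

Heat gained plus heat lost sum to zero:
121·0.449·(T − 209) + 231·2.43·(T − 38.1) + 373·0.78·(T − 38.1) = 0
54.33(T − 209) + 561.33(T − 38.1) + 290.94(T − 38.1) = 0
906.6 T = 43826
T ≈ 48.34 °C

T_f ≈ 48.3 °C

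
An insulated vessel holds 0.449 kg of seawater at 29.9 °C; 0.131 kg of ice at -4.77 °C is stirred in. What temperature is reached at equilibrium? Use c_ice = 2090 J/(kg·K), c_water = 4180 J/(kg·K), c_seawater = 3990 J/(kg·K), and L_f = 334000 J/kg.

Let T be the final temperature. ΣQ_i = 0:
warm ice to 0 °C: 0.131×2090×(0 − (-4.77)) = 1306; melt ice: 0.131×334000 = 43754; warm the meltwater: 547.58 T; seawater: 1791.5(T − 29.9)
2339.1 T = 53566 − 45060 = 8506.2
T ≈ 3.64 °C — above 0 °C, consistent with complete melting.

T_f ≈ 3.6 °C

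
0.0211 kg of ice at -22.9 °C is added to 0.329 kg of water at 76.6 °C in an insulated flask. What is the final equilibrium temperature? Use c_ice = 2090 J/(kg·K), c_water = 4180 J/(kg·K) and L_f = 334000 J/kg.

T_f ≈ 66.5 °C

Conservation of energy gives ΣQ = 0:
ice -22.9→0 °C: 0.0211×2090×22.9 = 1009.9; melt ice: 0.0211×334000 = 7047.4; warm the meltwater: 88.2 T; water: 1375.2(T − 76.6)
1463.4 T = 105342 − 8057.3 = 97285
T ≈ 66.48 °C — above 0 °C, consistent with complete melting.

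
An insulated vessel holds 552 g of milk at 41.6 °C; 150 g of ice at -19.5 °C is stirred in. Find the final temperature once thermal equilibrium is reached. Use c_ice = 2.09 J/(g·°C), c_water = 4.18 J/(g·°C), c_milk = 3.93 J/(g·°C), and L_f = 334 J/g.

Energy conservation, ΣQ = 0:
ice -19.5→0 °C: 150×2.09×19.5 = 6113.2; melt ice: 150×334 = 50100; meltwater 0→T: 150×4.18×T = 627 T; milk cools: 552×3.93×(T − 41.6) = 2169.4(T − 41.6)
2796.4 T = 90245 − 56213 = 34032
T ≈ 12.17 °C — above 0 °C, consistent with complete melting.

T_f ≈ 12.2 °C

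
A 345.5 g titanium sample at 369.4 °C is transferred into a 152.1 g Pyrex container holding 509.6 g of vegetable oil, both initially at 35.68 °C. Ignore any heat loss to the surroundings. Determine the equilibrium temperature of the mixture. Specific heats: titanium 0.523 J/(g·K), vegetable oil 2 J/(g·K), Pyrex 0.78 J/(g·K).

T_f ≈ 81.4 °C

With ΣQ=0 the equilibrium temperature is the m·c-weighted mean:
T_f = (180.7·369.4 + 1019.2·35.68 + 118.64·35.68) / (180.7 + 1019.2 + 118.64)
    = 107347 / 1318.5 ≈ 81.41 °C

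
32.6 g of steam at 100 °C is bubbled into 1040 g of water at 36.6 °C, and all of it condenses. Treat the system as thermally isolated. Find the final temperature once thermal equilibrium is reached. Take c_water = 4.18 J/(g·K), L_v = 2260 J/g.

Net heat exchanged in the isolated system is zero:
condense steam: −32.6×2260 = −73676; condensate cools 100→T: 32.6×4.18×(T − 100) = 136.27(T − 100); water warms: 1040×4.18×(T − 36.6) = 4347.2(T − 36.6)
4483.5 T = 73676 + 13627 + 159108 = 246410
T ≈ 54.96 °C, under the boiling point, so the assumption holds.

T_f ≈ 55.0 °C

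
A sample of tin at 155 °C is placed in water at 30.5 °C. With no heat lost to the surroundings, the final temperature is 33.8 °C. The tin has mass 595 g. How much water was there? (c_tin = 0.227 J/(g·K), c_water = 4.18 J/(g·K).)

Net heat exchanged in the isolated system is zero:
595×0.227×(33.8 − 155) + m×4.18×(33.8 − 30.5) = 0
13.79 m = 16370
m = 16370/13.79 ≈ 1187 g

m ≈ 1190 g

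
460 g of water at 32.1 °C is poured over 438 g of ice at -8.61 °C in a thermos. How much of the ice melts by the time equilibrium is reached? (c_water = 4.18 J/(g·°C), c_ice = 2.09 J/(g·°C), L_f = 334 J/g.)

m_melted ≈ 161 g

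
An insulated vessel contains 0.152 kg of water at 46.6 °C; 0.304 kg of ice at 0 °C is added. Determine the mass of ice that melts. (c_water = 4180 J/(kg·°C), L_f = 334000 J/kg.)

m_melted ≈ 0.0886 kg

Water can give up m c ΔT = 0.152·4180·46.6 = 29608 J before reaching 0 °C.
To melt every bit of ice: 0.304·334000 = 101536 J.
That's not enough to melt it all — equilibrium is at 0 °C with ice remaining.
m_melt = 29608 / L_f = 0.08865 kg.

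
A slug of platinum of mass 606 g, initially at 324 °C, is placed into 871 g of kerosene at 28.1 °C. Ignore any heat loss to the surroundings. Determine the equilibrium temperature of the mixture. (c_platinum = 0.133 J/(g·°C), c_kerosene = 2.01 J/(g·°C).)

T_f ≈ 41.1 °C

|Q_platinum| = |Q_kerosene|:
606×0.133×(324 − T) = 871×2.01×(T − 28.1)
80.6(324 − T) = 1750.7(T − 28.1)
1831.3 T = 75309  ⇒  T ≈ 41.12 °C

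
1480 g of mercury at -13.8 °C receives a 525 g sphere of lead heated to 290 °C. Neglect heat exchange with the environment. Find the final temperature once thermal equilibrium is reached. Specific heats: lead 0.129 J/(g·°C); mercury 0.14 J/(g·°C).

Let T be the final temperature. ΣQ_i = 0:
525·0.129·(T − 290) + 1480·0.14·(T − (-13.8)) = 0
(67.73 + 207.2) T = 67.73·290 + 207.2·(-13.8)
T = 16781 / 274.93 = 61 °C

T_f ≈ 61.0 °C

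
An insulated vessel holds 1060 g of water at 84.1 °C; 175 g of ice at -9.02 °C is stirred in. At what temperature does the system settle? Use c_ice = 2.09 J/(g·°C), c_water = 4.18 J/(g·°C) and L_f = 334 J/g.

T_f ≈ 60.2 °C

Let T be the final temperature. ΣQ_i = 0:
warm ice to 0 °C: 175·2.09·(0 − (-9.02)) = 3299.1
  melt ice: 175·334 = 58450
  meltwater 0→T: 175·4.18·T = 731.5 T
  water cools: 1060·4.18·(T − 84.1) = 4430.8(T − 84.1)
5162.3 T = 372630 − 61749 = 310881
T ≈ 60.22 °C. Since T > 0 °C, the all-ice-melts assumption holds.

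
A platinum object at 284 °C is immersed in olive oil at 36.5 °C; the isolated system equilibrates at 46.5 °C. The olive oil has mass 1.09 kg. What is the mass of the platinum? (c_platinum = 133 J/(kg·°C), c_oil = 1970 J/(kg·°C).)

|Q_platinum| = |Q_oil|:
m×133×(284 − 46.5) = 1.09×1970×(46.5 − 36.5)
31588 m = 21473  ⇒  m ≈ 0.6798 kg

m ≈ 0.68 kg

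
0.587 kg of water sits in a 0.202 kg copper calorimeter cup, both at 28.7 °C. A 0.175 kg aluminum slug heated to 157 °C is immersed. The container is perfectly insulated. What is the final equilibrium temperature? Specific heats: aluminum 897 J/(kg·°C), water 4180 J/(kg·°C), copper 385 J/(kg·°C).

Net heat exchanged in the isolated system is zero:
0.175·897·(T − 157) + 0.587·4180·(T − 28.7) + 0.202·385·(T − 28.7) = 0
156.97(T − 157) + 2453.7(T − 28.7) + 77.77(T − 28.7) = 0
2688.4 T = 97297
T = 97297 / 2688.4 = 36.2 °C

T_f ≈ 36.2 °C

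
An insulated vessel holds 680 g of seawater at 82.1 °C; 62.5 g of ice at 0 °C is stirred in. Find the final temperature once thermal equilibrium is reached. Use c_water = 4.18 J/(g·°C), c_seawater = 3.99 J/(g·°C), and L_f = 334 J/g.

T_f ≈ 67.9 °C

Let T be the final temperature. ΣQ_i = 0:
fusion: m_ice L_f = 62.5×334 = 20875
  warm the meltwater: 261.25 T
  seawater: 2713.2(T − 82.1)
2974.5 T = 222754 − 20875 = 201879
T ≈ 67.87 °C (positive, so assuming full melt was valid).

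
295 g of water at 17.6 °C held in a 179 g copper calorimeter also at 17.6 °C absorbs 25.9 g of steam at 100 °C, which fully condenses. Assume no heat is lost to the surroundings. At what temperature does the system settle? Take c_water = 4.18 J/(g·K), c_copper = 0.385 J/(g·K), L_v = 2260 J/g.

T_f ≈ 65.4 °C

Energy balance with sensible and latent terms:
latent heat released on condensation: 25.9·2260 = 58534
  condensate cools 100→T: 25.9·4.18·(T − 100) = 108.26(T − 100)
  water warms: 295·4.18·(T − 17.6) = 1233.1(T − 17.6)
  copper cup: 179·0.385·(T − 17.6) = 68.92(T − 17.6)
1410.3 T = 58534 + 10826 + 22915 = 92276
T ≈ 65.43 °C, under the boiling point, so the assumption holds.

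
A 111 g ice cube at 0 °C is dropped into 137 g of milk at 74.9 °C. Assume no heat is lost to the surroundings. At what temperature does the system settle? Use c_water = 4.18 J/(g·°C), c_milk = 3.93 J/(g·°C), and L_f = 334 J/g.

Setting the total heat transfer to zero:
melt ice: 111·334 = 37074; meltwater 0→T: 111·4.18·T = 463.98 T; milk: 538.41(T − 74.9)
1002.4 T = 40327 − 37074 = 3252.9
T ≈ 3.25 °C. Since T > 0 °C, the all-ice-melts assumption holds.

T_f ≈ 3.2 °C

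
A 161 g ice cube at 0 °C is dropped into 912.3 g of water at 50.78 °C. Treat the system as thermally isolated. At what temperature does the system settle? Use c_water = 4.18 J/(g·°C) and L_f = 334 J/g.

Net heat exchanged in the isolated system is zero:
latent heat to melt: 161×334 = 53774; warm the meltwater: 672.98 T; water cools: 912.3×4.18×(T − 50.78) = 3813.4(T − 50.78)
4486.4 T = 193645 − 53774 = 139871
T ≈ 31.18 °C — above 0 °C, consistent with complete melting.

T_f ≈ 31.2 °C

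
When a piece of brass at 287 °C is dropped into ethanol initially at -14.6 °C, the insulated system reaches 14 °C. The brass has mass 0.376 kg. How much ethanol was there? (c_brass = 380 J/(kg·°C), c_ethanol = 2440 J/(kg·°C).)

m ≈ 0.559 kg

Heat lost by the brass = heat gained by the ethanol:
0.376×380×(287 − 14) = m×2440×(14 − (-14.6))
69784 m = 39006  ⇒  m ≈ 0.559 kg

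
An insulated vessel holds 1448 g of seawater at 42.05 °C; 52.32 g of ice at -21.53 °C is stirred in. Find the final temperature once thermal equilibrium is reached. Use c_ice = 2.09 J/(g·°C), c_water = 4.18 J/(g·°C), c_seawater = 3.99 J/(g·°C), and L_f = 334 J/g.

T_f ≈ 37.2 °C

Setting the total heat transfer to zero:
ice -21.53→0 °C: 52.32×2.09×21.53 = 2354.3
  melt ice: 52.32×334 = 17475
  warm the meltwater: 218.7 T
  seawater cools: 1448×3.99×(T − 42.05) = 5777.5(T − 42.05)
5996.2 T = 242945 − 19829 = 223116
T ≈ 37.21 °C. Since T > 0 °C, the all-ice-melts assumption holds.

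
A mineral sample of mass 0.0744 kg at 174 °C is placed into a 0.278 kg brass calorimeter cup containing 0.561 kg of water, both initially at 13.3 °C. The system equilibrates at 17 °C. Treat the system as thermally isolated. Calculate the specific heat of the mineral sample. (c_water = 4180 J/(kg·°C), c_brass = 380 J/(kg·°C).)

c ≈ 776 J/(kg·°C)

Taking heat into each body as positive, Σ m c ΔT = 0:
0.0744·c·(17 − 174) + 0.561·4180·(17 − 13.3) + 0.278·380·(17 − 13.3) = 0
-11.68 c = -9067.3
c = -9067.3/-11.68 ≈ 776.3 J/(kg·°C)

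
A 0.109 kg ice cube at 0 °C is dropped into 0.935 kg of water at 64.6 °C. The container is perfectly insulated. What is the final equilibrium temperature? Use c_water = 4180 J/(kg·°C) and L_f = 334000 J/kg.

T_f ≈ 49.5 °C

Energy conservation, ΣQ = 0:
fusion: m_ice L_f = 0.109×334000 = 36406
  meltwater 0→T: 0.109×4180×T = 455.62 T
  water: 3908.3(T − 64.6)
4363.9 T = 252476 − 36406 = 216070
T ≈ 49.51 °C. Since T > 0 °C, the all-ice-melts assumption holds.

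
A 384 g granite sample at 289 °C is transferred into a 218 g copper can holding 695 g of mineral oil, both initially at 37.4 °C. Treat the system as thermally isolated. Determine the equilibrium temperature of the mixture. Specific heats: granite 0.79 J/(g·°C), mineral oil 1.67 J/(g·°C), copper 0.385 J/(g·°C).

Heat gained plus heat lost sum to zero:
384·0.79·(T − 289) + 695·1.67·(T − 37.4) + 218·0.385·(T − 37.4) = 0
(303.36 + 1160.6 + 83.93) T = 303.36·289 + 1160.6·37.4 + 83.93·37.4
T ≈ 86.71 °C

T_f ≈ 86.7 °C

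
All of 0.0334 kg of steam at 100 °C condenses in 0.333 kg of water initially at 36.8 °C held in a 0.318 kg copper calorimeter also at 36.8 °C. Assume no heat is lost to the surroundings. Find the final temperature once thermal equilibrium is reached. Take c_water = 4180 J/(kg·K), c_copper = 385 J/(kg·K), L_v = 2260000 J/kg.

T_f ≈ 87.8 °C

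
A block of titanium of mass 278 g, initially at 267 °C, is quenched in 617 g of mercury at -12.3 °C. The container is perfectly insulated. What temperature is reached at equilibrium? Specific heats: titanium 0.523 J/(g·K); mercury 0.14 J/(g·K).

T_f ≈ 162.9 °C

|Q_titanium| = |Q_mercury|:
278*0.523*(267 − T) = 617*0.14*(T − (-12.3))
145.39(267 − T) = 86.38(T − (-12.3))
231.77 T = 37758  ⇒  T ≈ 162.91 °C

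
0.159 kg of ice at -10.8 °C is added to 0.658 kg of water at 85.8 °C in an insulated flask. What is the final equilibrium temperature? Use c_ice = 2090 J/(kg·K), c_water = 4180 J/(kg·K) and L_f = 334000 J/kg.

Energy conservation, ΣQ = 0:
warm ice to 0 °C: 0.159·2090·(0 − (-10.8)) = 3588.9; melt ice: 0.159·334000 = 53106; meltwater 0→T: 0.159·4180·T = 664.62 T; water: 2750.4(T − 85.8)
3415.1 T = 235988 − 56695 = 179293
T ≈ 52.50 °C — above 0 °C, consistent with complete melting.

T_f ≈ 52.5 °C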